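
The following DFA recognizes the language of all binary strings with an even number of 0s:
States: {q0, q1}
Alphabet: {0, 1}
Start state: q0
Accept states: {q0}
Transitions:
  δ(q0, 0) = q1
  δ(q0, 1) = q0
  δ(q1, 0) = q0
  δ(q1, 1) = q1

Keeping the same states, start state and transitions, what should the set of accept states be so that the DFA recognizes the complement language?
The DFA is complete (every state has a transition on every symbol), so the complement
is recognized by the same DFA with accepting and non-accepting states swapped.
Original accept states: {q0}
Complement accept states = All states - Original accept states
= {q0, q1} - {q0}
= {q1}
Complement language: strings with an ODD number of 0s

Final answer: {q1}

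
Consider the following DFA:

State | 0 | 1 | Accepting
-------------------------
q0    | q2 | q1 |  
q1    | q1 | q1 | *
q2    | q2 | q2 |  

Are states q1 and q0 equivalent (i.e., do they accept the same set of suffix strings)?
Try the suffix ε (the empty string).
From q1: q1 — accepting.
From q0: q0 — not accepting.
The two states disagree on this suffix, so they are not equivalent.

Final answer: No. Distinguishing string: ε (the empty string) - accepted from q1 but not from q0.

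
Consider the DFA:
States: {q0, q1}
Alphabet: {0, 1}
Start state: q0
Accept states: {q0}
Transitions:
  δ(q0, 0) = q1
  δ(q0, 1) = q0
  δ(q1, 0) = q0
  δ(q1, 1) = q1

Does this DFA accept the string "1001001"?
Processing string "1001001":
  q0 --1--> q0
  q0 --0--> q1
  q1 --0--> q0
  q0 --1--> q0
  q0 --0--> q1
  q1 --0--> q0
  q0 --1--> q0
Final state: q0
Accept states: {q0}
q0 is an accept state, so the string is accepted.

Final answer: Yes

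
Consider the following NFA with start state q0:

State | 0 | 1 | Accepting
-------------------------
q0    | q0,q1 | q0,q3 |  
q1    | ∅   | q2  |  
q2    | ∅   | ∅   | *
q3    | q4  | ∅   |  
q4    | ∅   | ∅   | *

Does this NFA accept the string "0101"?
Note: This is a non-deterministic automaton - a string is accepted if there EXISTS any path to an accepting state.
Track the set of states the NFA could be in: start {q0}
Read '0': {q0} → {q0, q1}
Read '1': {q0, q1} → {q0, q2, q3}
Read '0': {q0, q2, q3} → {q0, q1, q4}
Read '1': {q0, q1, q4} → {q0, q2, q3}
Final set {q0, q2, q3} contains accepting state(s) {q2} → accepted.

Final answer: Yes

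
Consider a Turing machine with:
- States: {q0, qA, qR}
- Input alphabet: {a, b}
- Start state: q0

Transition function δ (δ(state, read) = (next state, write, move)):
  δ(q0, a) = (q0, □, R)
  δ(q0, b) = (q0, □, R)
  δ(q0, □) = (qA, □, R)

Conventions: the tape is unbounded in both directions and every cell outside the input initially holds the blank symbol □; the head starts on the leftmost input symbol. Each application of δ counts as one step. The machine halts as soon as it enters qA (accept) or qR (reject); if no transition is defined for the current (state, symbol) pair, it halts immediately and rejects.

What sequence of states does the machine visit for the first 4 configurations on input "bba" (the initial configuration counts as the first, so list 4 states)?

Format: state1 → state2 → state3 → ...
Step 0: [q0]bba (head at position 0)
Step 1: δ(q0, b) = (q0, □, R)  ⊢  □[q0]ba (head at position 1)
Step 2: δ(q0, b) = (q0, □, R)  ⊢  □□[q0]a (head at position 2)
Step 3: δ(q0, a) = (q0, □, R)  ⊢  □□□[q0]□ (head at position 3)
Reading off the states of these 4 configurations: q0 → q0 → q0 → q0

Final answer: q0 → q0 → q0 → q0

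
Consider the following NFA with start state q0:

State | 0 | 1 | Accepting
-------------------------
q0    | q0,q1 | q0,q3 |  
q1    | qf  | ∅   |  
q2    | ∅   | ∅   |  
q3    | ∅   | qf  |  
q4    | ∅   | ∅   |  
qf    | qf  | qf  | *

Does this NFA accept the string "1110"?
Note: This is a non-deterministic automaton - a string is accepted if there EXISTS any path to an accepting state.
Track the set of states the NFA could be in: start {q0}
Read '1': {q0} → {q0, q3}
Read '1': {q0, q3} → {q0, q3, qf}
Read '1': {q0, q3, qf} → {q0, q3, qf}
Read '0': {q0, q3, qf} → {q0, q1, qf}
Final set {q0, q1, qf} contains accepting state(s) {qf} → accepted.

Final answer: Yes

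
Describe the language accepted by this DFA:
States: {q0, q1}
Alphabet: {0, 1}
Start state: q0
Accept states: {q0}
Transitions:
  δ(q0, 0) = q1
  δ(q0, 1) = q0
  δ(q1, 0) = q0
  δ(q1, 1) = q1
Analyzing the DFA structure:
Start state: q0
Accept states: {q0}
Interpreting what each state remembers (checking against the transitions):
  q0: an even number of 0s has been read so far
  q1: an odd number of 0s has been read so far
  δ(q0, 0): in q0 (an even number of 0s has been read so far), after reading 0 we have: an odd number of 0s has been read so far → q1
  δ(q0, 1): in q0 (an even number of 0s has been read so far), after reading 1 we have: an even number of 0s has been read so far → q0
  δ(q1, 0): in q1 (an odd number of 0s has been read so far), after reading 0 we have: an even number of 0s has been read so far → q0
  δ(q1, 1): in q1 (an odd number of 0s has been read so far), after reading 1 we have: an odd number of 0s has been read so far → q1
A string is accepted iff it ends in {q0}, i.e. an even number of 0s has been read so far.
Language: All binary strings with an even number of 0s

Final answer: All binary strings with an even number of 0s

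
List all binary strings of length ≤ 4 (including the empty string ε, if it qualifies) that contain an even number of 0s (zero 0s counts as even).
Checking every binary string of length 0 to 4:
  Length 0: accepted: ε | rejected: (none)
  Length 1: accepted: 1 | rejected: 0
  Length 2: accepted: 00, 11 | rejected: 01, 10
  Length 3: accepted: 001, 010, 100, 111 | rejected: 000, 011, 101, 110
  Length 4: accepted: 0000, 0011, 0101, 0110, 1001, 1010, 1100, 1111 | rejected: 0001, 0010, 0100, 0111, 1000, 1011, 1101, 1110
Total: 16 string(s).

Final answer: ε, 1, 00, 11, 001, 010, 100, 111, 0000, 0011, 0101, 0110, 1001, 1010, 1100, 1111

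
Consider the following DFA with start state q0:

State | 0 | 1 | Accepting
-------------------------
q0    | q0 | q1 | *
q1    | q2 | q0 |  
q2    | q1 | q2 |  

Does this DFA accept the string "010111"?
Start in q0.
Read '0': q0 → q0
Read '1': q0 → q1
Read '0': q1 → q2
Read '1': q2 → q2
Read '1': q2 → q2
Read '1': q2 → q2
Final state q2 is not accepting, so the string is rejected.

Final answer: No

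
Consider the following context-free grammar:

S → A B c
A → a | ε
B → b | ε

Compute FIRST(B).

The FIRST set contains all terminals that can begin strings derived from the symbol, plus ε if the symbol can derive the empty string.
B → b contributes b; B → ε makes B nullable, contributing ε. FIRST(B) = {b, ε}.

Final answer: {b, ε}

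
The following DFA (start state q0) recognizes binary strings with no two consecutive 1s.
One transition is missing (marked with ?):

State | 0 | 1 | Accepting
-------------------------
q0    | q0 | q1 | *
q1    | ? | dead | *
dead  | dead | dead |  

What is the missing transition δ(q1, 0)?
q0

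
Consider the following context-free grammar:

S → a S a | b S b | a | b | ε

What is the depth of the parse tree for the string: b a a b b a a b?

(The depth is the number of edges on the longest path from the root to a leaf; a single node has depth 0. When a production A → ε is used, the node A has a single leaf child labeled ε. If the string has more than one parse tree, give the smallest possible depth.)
The string has even length 8, so its (unique) parse tree peels off matching outer symbols: S → b S b, S → a S a, S → a S a, S → b S b, and finally S → ε for the empty middle.
The S nodes are at depths 0..4; the ε leaf under the innermost S is at depth 5 (terminal leaves are at depths 1..4).
Depth = 5.

Final answer: 5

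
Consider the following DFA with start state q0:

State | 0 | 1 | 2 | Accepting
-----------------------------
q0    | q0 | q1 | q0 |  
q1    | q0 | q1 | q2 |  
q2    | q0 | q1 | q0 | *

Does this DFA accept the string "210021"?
Start in q0.
Read '2': q0 → q0
Read '1': q0 → q1
Read '0': q1 → q0
Read '0': q0 → q0
Read '2': q0 → q0
Read '1': q0 → q1
Final state q1 is not accepting, so the string is rejected.

Final answer: No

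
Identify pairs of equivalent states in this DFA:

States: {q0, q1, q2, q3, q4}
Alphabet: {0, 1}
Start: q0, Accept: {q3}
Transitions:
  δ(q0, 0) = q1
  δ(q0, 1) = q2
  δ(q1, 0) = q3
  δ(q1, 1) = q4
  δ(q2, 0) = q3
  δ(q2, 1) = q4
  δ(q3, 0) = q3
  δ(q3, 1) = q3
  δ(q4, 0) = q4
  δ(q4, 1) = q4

Using the table-filling algorithm:
Round 0 – mark pairs where exactly one state is accepting: (q0,q3), (q1,q3), (q2,q3), (q3,q4)
Round 1 – newly marked: (q0,q1) [on 0: q1 vs q3, already marked]; (q0,q2) [on 0: q1 vs q3, already marked]; (q1,q4) [on 0: q3 vs q4, already marked]; (q2,q4) [on 0: q3 vs q4, already marked]
Round 2 – newly marked: (q0,q4) [on 0: q1 vs q4, already marked]
No further pairs can be marked.
(q1, q2) unmarked: δ(q1,0)=q3, δ(q2,0)=q3; δ(q1,1)=q4, δ(q2,1)=q4 → equivalent
Equivalent pairs: (q1, q2)

Final answer: Equivalent pairs: (q1, q2)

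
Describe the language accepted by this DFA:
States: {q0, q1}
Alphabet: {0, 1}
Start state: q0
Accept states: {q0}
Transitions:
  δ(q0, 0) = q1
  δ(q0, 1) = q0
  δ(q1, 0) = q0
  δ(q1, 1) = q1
Analyzing the DFA structure:
Start state: q0
Accept states: {q0}
Interpreting what each state remembers (checking against the transitions):
  q0: an even number of 0s has been read so far
  q1: an odd number of 0s has been read so far
  δ(q0, 0): in q0 (an even number of 0s has been read so far), after reading 0 we have: an odd number of 0s has been read so far → q1
  δ(q0, 1): in q0 (an even number of 0s has been read so far), after reading 1 we have: an even number of 0s has been read so far → q0
  δ(q1, 0): in q1 (an odd number of 0s has been read so far), after reading 0 we have: an even number of 0s has been read so far → q0
  δ(q1, 1): in q1 (an odd number of 0s has been read so far), after reading 1 we have: an odd number of 0s has been read so far → q1
A string is accepted iff it ends in {q0}, i.e. an even number of 0s has been read so far.
Language: All binary strings with an even number of 0s

Final answer: All binary strings with an even number of 0s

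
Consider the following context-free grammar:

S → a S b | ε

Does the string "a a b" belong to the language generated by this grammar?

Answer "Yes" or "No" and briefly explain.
Every derivation applies S → a S b some number n of times and then S → ε, producing a^n b^n with equally many a's and b's. The string a a b has two a's but only one b, so it cannot be derived.

Final answer: No - no valid derivation exists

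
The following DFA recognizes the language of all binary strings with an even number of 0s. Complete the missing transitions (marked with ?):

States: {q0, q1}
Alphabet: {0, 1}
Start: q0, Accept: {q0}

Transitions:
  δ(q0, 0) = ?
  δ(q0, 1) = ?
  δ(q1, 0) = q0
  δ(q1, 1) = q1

What each state remembers (consistent with the given transitions and accept states):
  q0: an even number of 0s has been read so far
  q1: an odd number of 0s has been read so far
Filling in the missing entries:
  δ(q0, 0): in q0 (an even number of 0s has been read so far), after reading 0 we have: an odd number of 0s has been read so far → q1
  δ(q0, 1): in q0 (an even number of 0s has been read so far), after reading 1 we have: an even number of 0s has been read so far → q0

Final answer: δ(q0, 0) = q1; δ(q0, 1) = q0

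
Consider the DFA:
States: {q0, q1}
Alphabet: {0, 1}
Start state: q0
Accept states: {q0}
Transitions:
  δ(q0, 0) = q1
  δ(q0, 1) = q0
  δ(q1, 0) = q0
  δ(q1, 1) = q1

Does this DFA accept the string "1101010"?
Processing string "1101010":
  q0 --1--> q0
  q0 --1--> q0
  q0 --0--> q1
  q1 --1--> q1
  q1 --0--> q0
  q0 --1--> q0
  q0 --0--> q1
Final state: q1
Accept states: {q0}
q1 is not an accept state, so the string is rejected.

Final answer: No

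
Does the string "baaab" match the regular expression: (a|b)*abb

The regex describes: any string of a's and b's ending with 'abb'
No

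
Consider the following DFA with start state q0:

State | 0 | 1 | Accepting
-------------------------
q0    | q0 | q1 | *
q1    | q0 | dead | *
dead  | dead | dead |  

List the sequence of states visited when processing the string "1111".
q0 → q1 → dead → dead → dead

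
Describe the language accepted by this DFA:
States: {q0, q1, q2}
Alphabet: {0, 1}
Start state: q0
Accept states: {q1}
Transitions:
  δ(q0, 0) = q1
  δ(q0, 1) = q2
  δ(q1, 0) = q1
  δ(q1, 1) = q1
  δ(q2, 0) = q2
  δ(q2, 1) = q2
Analyzing the DFA structure:
Start state: q0
Accept states: {q1}
Interpreting what each state remembers (checking against the transitions):
  q0: nothing has been read yet
  q1: the first symbol was 0
  q2: the first symbol was 1 (trap state)
  δ(q0, 0): in q0 (nothing has been read yet), after reading 0 we have: the first symbol was 0 → q1
  δ(q0, 1): in q0 (nothing has been read yet), after reading 1 we have: the first symbol was 1 (trap state) → q2
  δ(q1, 0): in q1 (the first symbol was 0), after reading 0 we have: the first symbol was 0 → q1
  δ(q1, 1): in q1 (the first symbol was 0), after reading 1 we have: the first symbol was 0 → q1
  δ(q2, 0): in q2 (the first symbol was 1 (trap state)), after reading 0 we have: the first symbol was 1 (trap state) → q2
  δ(q2, 1): in q2 (the first symbol was 1 (trap state)), after reading 1 we have: the first symbol was 1 (trap state) → q2
A string is accepted iff it ends in {q1}, i.e. the first symbol was 0.
Language: All binary strings starting with 0

Final answer: All binary strings starting with 0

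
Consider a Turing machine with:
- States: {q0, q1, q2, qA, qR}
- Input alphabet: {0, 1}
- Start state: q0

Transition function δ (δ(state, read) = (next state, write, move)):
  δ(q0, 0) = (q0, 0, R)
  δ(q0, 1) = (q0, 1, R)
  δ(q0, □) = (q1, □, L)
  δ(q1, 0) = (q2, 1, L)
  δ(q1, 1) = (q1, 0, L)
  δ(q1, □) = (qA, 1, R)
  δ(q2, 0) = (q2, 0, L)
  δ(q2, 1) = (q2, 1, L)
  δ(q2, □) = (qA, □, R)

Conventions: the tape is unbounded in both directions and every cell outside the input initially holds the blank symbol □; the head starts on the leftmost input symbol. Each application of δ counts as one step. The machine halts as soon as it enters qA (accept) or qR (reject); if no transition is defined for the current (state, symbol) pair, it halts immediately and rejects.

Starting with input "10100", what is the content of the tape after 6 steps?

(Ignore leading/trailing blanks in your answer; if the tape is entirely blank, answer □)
Step 0: [q0]10100 (head at position 0)
Step 1: δ(q0, 1) = (q0, 1, R)  ⊢  1[q0]0100 (head at position 1)
Step 2: δ(q0, 0) = (q0, 0, R)  ⊢  10[q0]100 (head at position 2)
Step 3: δ(q0, 1) = (q0, 1, R)  ⊢  101[q0]00 (head at position 3)
Step 4: δ(q0, 0) = (q0, 0, R)  ⊢  1010[q0]0 (head at position 4)
Step 5: δ(q0, 0) = (q0, 0, R)  ⊢  10100[q0]□ (head at position 5)
Step 6: δ(q0, □) = (q1, □, L)  ⊢  1010[q1]0□ (head at position 4)
Tape after 6 steps (ignoring surrounding blanks): 10100

Final answer: Tape: 10100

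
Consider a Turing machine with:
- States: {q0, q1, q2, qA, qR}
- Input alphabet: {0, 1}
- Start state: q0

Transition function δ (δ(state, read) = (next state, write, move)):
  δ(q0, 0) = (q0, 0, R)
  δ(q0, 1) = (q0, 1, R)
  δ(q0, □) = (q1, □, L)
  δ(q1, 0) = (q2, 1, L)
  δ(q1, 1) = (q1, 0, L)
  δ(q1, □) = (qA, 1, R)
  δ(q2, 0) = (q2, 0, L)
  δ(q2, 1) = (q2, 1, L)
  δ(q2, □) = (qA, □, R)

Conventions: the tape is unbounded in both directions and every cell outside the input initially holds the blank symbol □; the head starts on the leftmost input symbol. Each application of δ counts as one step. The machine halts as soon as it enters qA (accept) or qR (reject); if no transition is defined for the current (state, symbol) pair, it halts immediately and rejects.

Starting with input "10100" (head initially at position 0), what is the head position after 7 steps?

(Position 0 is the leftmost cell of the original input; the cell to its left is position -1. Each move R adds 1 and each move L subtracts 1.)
Step 0: [q0]10100 (head at position 0)
Step 1: δ(q0, 1) = (q0, 1, R)  ⊢  1[q0]0100 (head at position 1)
Step 2: δ(q0, 0) = (q0, 0, R)  ⊢  10[q0]100 (head at position 2)
Step 3: δ(q0, 1) = (q0, 1, R)  ⊢  101[q0]00 (head at position 3)
Step 4: δ(q0, 0) = (q0, 0, R)  ⊢  1010[q0]0 (head at position 4)
Step 5: δ(q0, 0) = (q0, 0, R)  ⊢  10100[q0]□ (head at position 5)
Step 6: δ(q0, □) = (q1, □, L)  ⊢  1010[q1]0□ (head at position 4)
Step 7: δ(q1, 0) = (q2, 1, L)  ⊢  101[q2]01□ (head at position 3)
Head position after 7 steps: 3

Final answer: Position 3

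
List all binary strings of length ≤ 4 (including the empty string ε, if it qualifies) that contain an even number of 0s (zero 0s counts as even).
Checking every binary string of length 0 to 4:
  Length 0: accepted: ε | rejected: (none)
  Length 1: accepted: 1 | rejected: 0
  Length 2: accepted: 00, 11 | rejected: 01, 10
  Length 3: accepted: 001, 010, 100, 111 | rejected: 000, 011, 101, 110
  Length 4: accepted: 0000, 0011, 0101, 0110, 1001, 1010, 1100, 1111 | rejected: 0001, 0010, 0100, 0111, 1000, 1011, 1101, 1110
Total: 16 string(s).

Final answer: ε, 1, 00, 11, 001, 010, 100, 111, 0000, 0011, 0101, 0110, 1001, 1010, 1100, 1111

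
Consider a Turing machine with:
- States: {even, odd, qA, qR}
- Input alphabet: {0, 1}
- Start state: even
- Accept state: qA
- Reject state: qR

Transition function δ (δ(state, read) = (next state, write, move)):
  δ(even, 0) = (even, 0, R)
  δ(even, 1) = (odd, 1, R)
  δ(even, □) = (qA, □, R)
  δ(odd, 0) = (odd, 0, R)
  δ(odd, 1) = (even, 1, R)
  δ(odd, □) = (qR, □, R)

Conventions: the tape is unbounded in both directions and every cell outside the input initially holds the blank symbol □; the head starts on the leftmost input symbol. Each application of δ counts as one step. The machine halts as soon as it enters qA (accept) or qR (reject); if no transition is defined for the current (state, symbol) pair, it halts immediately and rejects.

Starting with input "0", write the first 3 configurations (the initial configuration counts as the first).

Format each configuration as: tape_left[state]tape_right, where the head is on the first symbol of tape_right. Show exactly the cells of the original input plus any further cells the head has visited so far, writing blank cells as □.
Step 0: [even]0 (head at position 0)
Step 1: δ(even, 0) = (even, 0, R)  ⊢  0[even]□ (head at position 1)
Step 2: δ(even, □) = (qA, □, R)  ⊢  0□[qA]□ (head at position 2)

Final answer: [even]0 ⊢ 0[even]□ ⊢ 0□[qA]□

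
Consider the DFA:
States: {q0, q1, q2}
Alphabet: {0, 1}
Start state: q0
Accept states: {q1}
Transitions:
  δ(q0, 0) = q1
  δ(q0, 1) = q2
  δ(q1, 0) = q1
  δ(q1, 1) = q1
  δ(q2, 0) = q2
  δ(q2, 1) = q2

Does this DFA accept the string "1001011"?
Processing string "1001011":
  q0 --1--> q2
  q2 --0--> q2
  q2 --0--> q2
  q2 --1--> q2
  q2 --0--> q2
  q2 --1--> q2
  q2 --1--> q2
Final state: q2
Accept states: {q1}
q2 is not an accept state, so the string is rejected.

Final answer: No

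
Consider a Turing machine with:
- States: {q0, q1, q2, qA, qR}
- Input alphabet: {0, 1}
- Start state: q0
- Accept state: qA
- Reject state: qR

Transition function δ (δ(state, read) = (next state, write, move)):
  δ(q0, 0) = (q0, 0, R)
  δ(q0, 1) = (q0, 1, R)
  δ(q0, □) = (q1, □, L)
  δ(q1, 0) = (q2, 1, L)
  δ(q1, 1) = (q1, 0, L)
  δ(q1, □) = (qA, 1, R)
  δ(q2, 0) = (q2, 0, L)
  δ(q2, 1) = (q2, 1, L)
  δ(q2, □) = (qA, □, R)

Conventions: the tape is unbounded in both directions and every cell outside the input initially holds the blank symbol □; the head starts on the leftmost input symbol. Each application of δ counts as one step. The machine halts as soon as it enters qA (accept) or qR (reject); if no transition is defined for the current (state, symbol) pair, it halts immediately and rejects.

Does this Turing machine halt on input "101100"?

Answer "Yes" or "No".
Step 0: [q0]101100 (head at position 0)
Step 1: δ(q0, 1) = (q0, 1, R)  ⊢  1[q0]01100 (head at position 1)
Step 2: δ(q0, 0) = (q0, 0, R)  ⊢  10[q0]1100 (head at position 2)
Step 3: δ(q0, 1) = (q0, 1, R)  ⊢  101[q0]100 (head at position 3)
Step 4: δ(q0, 1) = (q0, 1, R)  ⊢  1011[q0]00 (head at position 4)
Step 5: δ(q0, 0) = (q0, 0, R)  ⊢  10110[q0]0 (head at position 5)
Step 6: δ(q0, 0) = (q0, 0, R)  ⊢  101100[q0]□ (head at position 6)
Step 7: δ(q0, □) = (q1, □, L)  ⊢  10110[q1]0□ (head at position 5)
Step 8: δ(q1, 0) = (q2, 1, L)  ⊢  1011[q2]01□ (head at position 4)
Step 9: δ(q2, 0) = (q2, 0, L)  ⊢  101[q2]101□ (head at position 3)
Step 10: δ(q2, 1) = (q2, 1, L)  ⊢  10[q2]1101□ (head at position 2)
Step 11: δ(q2, 1) = (q2, 1, L)  ⊢  1[q2]01101□ (head at position 1)
Step 12: δ(q2, 0) = (q2, 0, L)  ⊢  [q2]101101□ (head at position 0)
Step 13: δ(q2, 1) = (q2, 1, L)  ⊢  [q2]□101101□ (head at position -1)
Step 14: δ(q2, □) = (qA, □, R)  ⊢  □[qA]101101□ (head at position 0)
The machine is in qA, so it halts and accepts.
It halts after 14 steps.

Final answer: Yes - halts after 14 steps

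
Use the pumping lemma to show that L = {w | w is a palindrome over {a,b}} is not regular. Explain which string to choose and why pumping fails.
Language: L = {w | w is a palindrome over {a,b}} (strings that read the same forwards and backwards)
Step 1: Assume for contradiction that L is regular, with pumping length p.
Step 2: Choose s = a^p b a^p. Then s ∈ L (it reads the same forwards and backwards) and |s| ≥ p.
Step 3: Consider any decomposition s = xyz with |xy| ≤ p and |y| > 0. Since |xy| ≤ p and the first p symbols of s are all a's, y = a^k for some k with 1 ≤ k ≤ p.
Step 4: Pumping up (i = 2): xy²z = a^(p+k) b a^p. Its reverse is a^p b a^(p+k) ≠ a^(p+k) b a^p (the single b is no longer in the middle), so xy²z is not a palindrome and xy²z ∉ L.
This contradicts the pumping lemma, so L is not regular.

Final answer: Choose s = a^p b a^p. Since |xy| ≤ p, y = a^k with k ≥ 1. Then xy²z = a^(p+k) b a^p is not a palindrome, so ∉ L.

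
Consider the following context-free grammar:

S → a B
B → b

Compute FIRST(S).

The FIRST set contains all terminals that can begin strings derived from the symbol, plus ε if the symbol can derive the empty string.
S has the single production S → a B, whose right-hand side begins with the terminal a. So FIRST(S) = {a}.

Final answer: {a}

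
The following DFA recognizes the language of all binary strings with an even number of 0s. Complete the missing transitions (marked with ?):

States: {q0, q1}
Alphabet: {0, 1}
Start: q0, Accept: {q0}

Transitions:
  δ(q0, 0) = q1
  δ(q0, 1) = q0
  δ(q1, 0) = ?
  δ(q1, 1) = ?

What each state remembers (consistent with the given transitions and accept states):
  q0: an even number of 0s has been read so far
  q1: an odd number of 0s has been read so far
Filling in the missing entries:
  δ(q1, 0): in q1 (an odd number of 0s has been read so far), after reading 0 we have: an even number of 0s has been read so far → q0
  δ(q1, 1): in q1 (an odd number of 0s has been read so far), after reading 1 we have: an odd number of 0s has been read so far → q1

Final answer: δ(q1, 0) = q0; δ(q1, 1) = q1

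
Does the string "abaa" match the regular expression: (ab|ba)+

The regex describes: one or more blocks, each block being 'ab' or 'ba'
No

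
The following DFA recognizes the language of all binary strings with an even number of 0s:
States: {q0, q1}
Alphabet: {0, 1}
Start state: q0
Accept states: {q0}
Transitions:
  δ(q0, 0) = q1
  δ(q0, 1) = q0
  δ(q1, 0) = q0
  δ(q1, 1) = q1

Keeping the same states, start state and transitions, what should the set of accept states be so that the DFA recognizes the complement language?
The DFA is complete (every state has a transition on every symbol), so the complement
is recognized by the same DFA with accepting and non-accepting states swapped.
Original accept states: {q0}
Complement accept states = All states - Original accept states
= {q0, q1} - {q0}
= {q1}
Complement language: strings with an ODD number of 0s

Final answer: {q1}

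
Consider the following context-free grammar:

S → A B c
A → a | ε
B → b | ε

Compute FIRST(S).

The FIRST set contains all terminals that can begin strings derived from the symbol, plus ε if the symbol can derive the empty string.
FIRST(A) = {a, ε} (A → a | ε) and FIRST(B) = {b, ε} (B → b | ε).
For S → A B c: add FIRST(A) minus ε = {a}; A is nullable, so also add FIRST(B) minus ε = {b}; B is nullable too, so also add FIRST(c) = {c}. The terminal c is never erased, so S is not nullable and ε is not included.
FIRST(S) = {a, b, c}.

Final answer: {a, b, c}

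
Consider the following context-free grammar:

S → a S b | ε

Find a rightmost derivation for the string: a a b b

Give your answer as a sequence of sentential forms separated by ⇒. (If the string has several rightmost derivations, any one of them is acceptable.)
Start with S.
Step 1: the rightmost non-terminal is S; apply S → a S b:  a S b
Step 2: the rightmost non-terminal is S; apply S → a S b:  a a S b b
Step 3: the rightmost non-terminal is S; apply S → ε:  a a b b

Final answer: S ⇒ a S b ⇒ a a S b b ⇒ a a b b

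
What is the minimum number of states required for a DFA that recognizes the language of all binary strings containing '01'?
Language: binary strings containing '01'
Lower bound (Myhill–Nerode): the prefixes ε, 0, 01 are pairwise distinguishable:
  ε vs 01: suffix ε distinguishes them (ε is rejected, 01 is accepted)
  0 vs 01: suffix ε distinguishes them (0 is rejected, 01 is accepted)
  ε vs 0: suffix 1 distinguishes them (ε·1 = 1 is rejected, 0·1 = 01 is accepted)
So any DFA needs at least 3 states.
Upper bound: a DFA with 3 states exists (one state per class above: 'no progress', 'last symbol 0', and 'seen 01' (accepting sink)).
Minimum states: 3

Final answer: 3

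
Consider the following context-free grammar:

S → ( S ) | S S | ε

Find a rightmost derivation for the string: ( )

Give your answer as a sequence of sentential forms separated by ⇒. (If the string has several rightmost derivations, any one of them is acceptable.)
Start with S.
Step 1: the rightmost non-terminal is S; apply S → ( S ):  ( S )
Step 2: the rightmost non-terminal is S; apply S → ε:  ( )

Final answer: S ⇒ ( S ) ⇒ ( )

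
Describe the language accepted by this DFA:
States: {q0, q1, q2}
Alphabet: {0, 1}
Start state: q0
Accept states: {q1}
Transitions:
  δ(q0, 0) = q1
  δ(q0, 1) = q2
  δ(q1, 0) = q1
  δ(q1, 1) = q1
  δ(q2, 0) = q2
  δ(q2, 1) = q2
Analyzing the DFA structure:
Start state: q0
Accept states: {q1}
Interpreting what each state remembers (checking against the transitions):
  q0: nothing has been read yet
  q1: the first symbol was 0
  q2: the first symbol was 1 (trap state)
  δ(q0, 0): in q0 (nothing has been read yet), after reading 0 we have: the first symbol was 0 → q1
  δ(q0, 1): in q0 (nothing has been read yet), after reading 1 we have: the first symbol was 1 (trap state) → q2
  δ(q1, 0): in q1 (the first symbol was 0), after reading 0 we have: the first symbol was 0 → q1
  δ(q1, 1): in q1 (the first symbol was 0), after reading 1 we have: the first symbol was 0 → q1
  δ(q2, 0): in q2 (the first symbol was 1 (trap state)), after reading 0 we have: the first symbol was 1 (trap state) → q2
  δ(q2, 1): in q2 (the first symbol was 1 (trap state)), after reading 1 we have: the first symbol was 1 (trap state) → q2
A string is accepted iff it ends in {q1}, i.e. the first symbol was 0.
Language: All binary strings starting with 0

Final answer: All binary strings starting with 0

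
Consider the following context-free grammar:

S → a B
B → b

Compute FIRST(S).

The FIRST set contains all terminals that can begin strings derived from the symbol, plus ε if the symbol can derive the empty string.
S has the single production S → a B, whose right-hand side begins with the terminal a. So FIRST(S) = {a}.

Final answer: {a}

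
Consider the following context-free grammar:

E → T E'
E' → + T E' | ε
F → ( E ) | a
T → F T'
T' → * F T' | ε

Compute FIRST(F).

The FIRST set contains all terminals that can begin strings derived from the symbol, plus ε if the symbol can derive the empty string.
FIRST(F): F → ( E ) contributes '(' and F → a contributes 'a', so FIRST(F) = {(, a}. F is not nullable.

Final answer: {(, a}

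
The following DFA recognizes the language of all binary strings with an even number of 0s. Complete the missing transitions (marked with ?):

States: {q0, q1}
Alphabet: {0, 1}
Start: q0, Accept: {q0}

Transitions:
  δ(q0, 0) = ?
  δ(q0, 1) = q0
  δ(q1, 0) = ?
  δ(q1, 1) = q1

What each state remembers (consistent with the given transitions and accept states):
  q0: an even number of 0s has been read so far
  q1: an odd number of 0s has been read so far
Filling in the missing entries:
  δ(q0, 0): in q0 (an even number of 0s has been read so far), after reading 0 we have: an odd number of 0s has been read so far → q1
  δ(q1, 0): in q1 (an odd number of 0s has been read so far), after reading 0 we have: an even number of 0s has been read so far → q0

Final answer: δ(q0, 0) = q1; δ(q1, 0) = q0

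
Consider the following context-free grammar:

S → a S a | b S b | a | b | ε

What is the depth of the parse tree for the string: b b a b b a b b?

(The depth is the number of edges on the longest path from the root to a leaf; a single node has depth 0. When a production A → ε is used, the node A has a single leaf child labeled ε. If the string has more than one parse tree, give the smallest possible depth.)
The string has even length 8, so its (unique) parse tree peels off matching outer symbols: S → b S b, S → b S b, S → a S a, S → b S b, and finally S → ε for the empty middle.
The S nodes are at depths 0..4; the ε leaf under the innermost S is at depth 5 (terminal leaves are at depths 1..4).
Depth = 5.

Final answer: 5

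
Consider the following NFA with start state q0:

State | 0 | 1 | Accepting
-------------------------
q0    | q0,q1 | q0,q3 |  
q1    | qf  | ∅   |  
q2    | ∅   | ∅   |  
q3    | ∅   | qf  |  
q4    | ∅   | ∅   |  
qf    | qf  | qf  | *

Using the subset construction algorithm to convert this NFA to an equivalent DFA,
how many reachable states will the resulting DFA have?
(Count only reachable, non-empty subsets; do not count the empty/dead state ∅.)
Start subset: {q0}
{q0}: on 0 → {q0, q1}, on 1 → {q0, q3}
{q0, q1}: on 0 → {q0, q1, qf}, on 1 → {q0, q3}
{q0, q3}: on 0 → {q0, q1}, on 1 → {q0, q3, qf}
{q0, q1, qf}: on 0 → {q0, q1, qf}, on 1 → {q0, q3, qf}
{q0, q3, qf}: on 0 → {q0, q1, qf}, on 1 → {q0, q3, qf}
Reachable non-empty subsets: {q0}, {q0, q1}, {q0, q3}, {q0, q1, qf}, {q0, q3, qf} — 5 in total.

Final answer: 5 states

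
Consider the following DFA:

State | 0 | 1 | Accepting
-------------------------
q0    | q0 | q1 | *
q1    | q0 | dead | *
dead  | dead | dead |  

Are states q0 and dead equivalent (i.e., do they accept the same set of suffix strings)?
Try the suffix ε (the empty string).
From q0: q0 — accepting.
From dead: dead — not accepting.
The two states disagree on this suffix, so they are not equivalent.

Final answer: No. Distinguishing string: ε (the empty string) - accepted from q0 but not from dead.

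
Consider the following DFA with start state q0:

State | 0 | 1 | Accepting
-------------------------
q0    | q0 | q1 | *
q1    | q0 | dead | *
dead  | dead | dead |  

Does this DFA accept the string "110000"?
Start in q0.
Read '1': q0 → q1
Read '1': q1 → dead
Read '0': dead → dead
Read '0': dead → dead
Read '0': dead → dead
Read '0': dead → dead
Final state dead is not accepting, so the string is rejected.

Final answer: No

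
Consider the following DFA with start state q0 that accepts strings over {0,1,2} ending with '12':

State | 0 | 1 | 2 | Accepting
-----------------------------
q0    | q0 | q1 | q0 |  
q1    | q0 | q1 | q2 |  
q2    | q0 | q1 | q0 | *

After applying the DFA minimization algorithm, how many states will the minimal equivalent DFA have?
All 3 states are reachable from q0, so none can be removed as unreachable.
Table-filling: first mark every (accepting, non-accepting) pair as distinguishable (accepting: {q2}; non-accepting: {q0, q1}).
Round 1: (q0, q1) on '2' go to q0 and q2, already distinguishable → mark.
Every pair of states is distinguishable, so the DFA is already minimal.
Equivalence classes: {q0}, {q1}, {q2} → 3 states.

Final answer: 3 states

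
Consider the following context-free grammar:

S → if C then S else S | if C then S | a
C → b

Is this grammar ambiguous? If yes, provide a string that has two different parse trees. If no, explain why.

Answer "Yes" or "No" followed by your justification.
The 'dangling else' can attach to either if. Two leftmost derivations of  if b then if b then a else a:
  (1) S ⇒ if C then S else S ⇒ if b then S else S ⇒ if b then if C then S else S ⇒ if b then if b then S else S ⇒ if b then if b then a else S ⇒ if b then if b then a else a   (else belongs to the outer if)
  (2) S ⇒ if C then S ⇒ if b then S ⇒ if b then if C then S else S ⇒ if b then if b then S else S ⇒ if b then if b then a else S ⇒ if b then if b then a else a   (else belongs to the inner if)
Two distinct parse trees for the same string, so the grammar is ambiguous.

Final answer: Yes - the string 'if b then if b then a else a' has two distinct leftmost derivations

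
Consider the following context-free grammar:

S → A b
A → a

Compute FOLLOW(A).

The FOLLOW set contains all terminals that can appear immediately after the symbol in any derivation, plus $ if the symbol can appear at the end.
A occurs only in S → A b, where it is immediately followed by the terminal b. So FOLLOW(A) = {b}.

Final answer: {b}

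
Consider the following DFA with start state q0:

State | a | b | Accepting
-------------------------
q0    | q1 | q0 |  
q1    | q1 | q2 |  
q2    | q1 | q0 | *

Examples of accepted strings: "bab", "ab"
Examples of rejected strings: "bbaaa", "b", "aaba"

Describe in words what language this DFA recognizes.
strings over {a,b} ending with 'ab'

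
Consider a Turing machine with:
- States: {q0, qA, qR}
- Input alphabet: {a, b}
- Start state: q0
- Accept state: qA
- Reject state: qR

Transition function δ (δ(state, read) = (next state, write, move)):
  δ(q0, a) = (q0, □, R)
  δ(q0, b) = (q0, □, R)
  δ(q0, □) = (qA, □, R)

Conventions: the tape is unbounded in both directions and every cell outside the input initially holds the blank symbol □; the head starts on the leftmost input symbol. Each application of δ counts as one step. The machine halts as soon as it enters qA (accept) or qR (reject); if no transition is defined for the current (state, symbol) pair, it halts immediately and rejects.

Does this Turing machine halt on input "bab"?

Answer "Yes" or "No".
Step 0: [q0]bab (head at position 0)
Step 1: δ(q0, b) = (q0, □, R)  ⊢  □[q0]ab (head at position 1)
Step 2: δ(q0, a) = (q0, □, R)  ⊢  □□[q0]b (head at position 2)
Step 3: δ(q0, b) = (q0, □, R)  ⊢  □□□[q0]□ (head at position 3)
Step 4: δ(q0, □) = (qA, □, R)  ⊢  □□□□[qA]□ (head at position 4)
The machine is in qA, so it halts and accepts.
It halts after 4 steps.

Final answer: Yes - halts after 4 steps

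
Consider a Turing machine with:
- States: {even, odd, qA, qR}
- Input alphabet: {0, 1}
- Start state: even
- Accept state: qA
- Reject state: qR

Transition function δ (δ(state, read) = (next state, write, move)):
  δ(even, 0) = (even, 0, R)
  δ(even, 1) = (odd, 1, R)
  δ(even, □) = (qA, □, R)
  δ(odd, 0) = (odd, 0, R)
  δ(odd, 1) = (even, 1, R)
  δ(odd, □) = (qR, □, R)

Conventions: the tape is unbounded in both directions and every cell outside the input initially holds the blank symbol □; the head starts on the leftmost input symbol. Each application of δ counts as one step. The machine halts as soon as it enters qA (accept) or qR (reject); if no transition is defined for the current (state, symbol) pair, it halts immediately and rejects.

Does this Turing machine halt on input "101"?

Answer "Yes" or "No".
Step 0: [even]101 (head at position 0)
Step 1: δ(even, 1) = (odd, 1, R)  ⊢  1[odd]01 (head at position 1)
Step 2: δ(odd, 0) = (odd, 0, R)  ⊢  10[odd]1 (head at position 2)
Step 3: δ(odd, 1) = (even, 1, R)  ⊢  101[even]□ (head at position 3)
Step 4: δ(even, □) = (qA, □, R)  ⊢  101□[qA]□ (head at position 4)
The machine is in qA, so it halts and accepts.
It halts after 4 steps.

Final answer: Yes - halts after 4 steps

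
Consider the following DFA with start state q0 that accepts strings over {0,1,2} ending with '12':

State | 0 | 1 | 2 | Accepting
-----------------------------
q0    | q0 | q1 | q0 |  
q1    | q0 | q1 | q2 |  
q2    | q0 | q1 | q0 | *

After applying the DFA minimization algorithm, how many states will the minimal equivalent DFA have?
All 3 states are reachable from q0, so none can be removed as unreachable.
Table-filling: first mark every (accepting, non-accepting) pair as distinguishable (accepting: {q2}; non-accepting: {q0, q1}).
Round 1: (q0, q1) on '2' go to q0 and q2, already distinguishable → mark.
Every pair of states is distinguishable, so the DFA is already minimal.
Equivalence classes: {q0}, {q1}, {q2} → 3 states.

Final answer: 3 states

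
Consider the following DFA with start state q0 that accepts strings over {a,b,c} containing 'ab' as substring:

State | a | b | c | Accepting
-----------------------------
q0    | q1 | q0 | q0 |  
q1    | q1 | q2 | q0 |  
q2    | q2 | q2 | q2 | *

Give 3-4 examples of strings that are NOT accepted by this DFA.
Any strings that end in a non-accepting state work; for example:
"ccb": q0 → q0 → q0 → q0; q0 is not accepting → rejected
"bbcc": q0 → q0 → q0 → q0 → q0; q0 is not accepting → rejected
"ccca": q0 → q0 → q0 → q0 → q1; q1 is not accepting → rejected
"cccb": q0 → q0 → q0 → q0 → q0; q0 is not accepting → rejected

Final answer: "ccb", "bbcc", "ccca", "cccb"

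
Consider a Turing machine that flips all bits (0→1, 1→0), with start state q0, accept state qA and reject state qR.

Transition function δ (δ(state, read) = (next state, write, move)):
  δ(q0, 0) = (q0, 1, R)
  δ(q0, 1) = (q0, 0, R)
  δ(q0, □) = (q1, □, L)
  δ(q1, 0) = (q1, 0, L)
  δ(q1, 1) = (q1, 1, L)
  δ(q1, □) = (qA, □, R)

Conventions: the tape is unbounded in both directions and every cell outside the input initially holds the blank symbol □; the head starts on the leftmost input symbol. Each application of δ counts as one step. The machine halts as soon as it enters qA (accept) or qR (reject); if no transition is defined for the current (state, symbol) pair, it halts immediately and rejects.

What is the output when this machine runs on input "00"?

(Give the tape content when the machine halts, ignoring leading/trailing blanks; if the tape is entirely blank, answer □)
Step 0: [q0]00 (head at position 0)
Step 1: δ(q0, 0) = (q0, 1, R)  ⊢  1[q0]0 (head at position 1)
Step 2: δ(q0, 0) = (q0, 1, R)  ⊢  11[q0]□ (head at position 2)
Step 3: δ(q0, □) = (q1, □, L)  ⊢  1[q1]1□ (head at position 1)
Step 4: δ(q1, 1) = (q1, 1, L)  ⊢  [q1]11□ (head at position 0)
Step 5: δ(q1, 1) = (q1, 1, L)  ⊢  [q1]□11□ (head at position -1)
Step 6: δ(q1, □) = (qA, □, R)  ⊢  □[qA]11□ (head at position 0)
The machine is in qA, so it halts and accepts.
Tape content when halted (ignoring surrounding blanks): 11

Final answer: Output: 11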